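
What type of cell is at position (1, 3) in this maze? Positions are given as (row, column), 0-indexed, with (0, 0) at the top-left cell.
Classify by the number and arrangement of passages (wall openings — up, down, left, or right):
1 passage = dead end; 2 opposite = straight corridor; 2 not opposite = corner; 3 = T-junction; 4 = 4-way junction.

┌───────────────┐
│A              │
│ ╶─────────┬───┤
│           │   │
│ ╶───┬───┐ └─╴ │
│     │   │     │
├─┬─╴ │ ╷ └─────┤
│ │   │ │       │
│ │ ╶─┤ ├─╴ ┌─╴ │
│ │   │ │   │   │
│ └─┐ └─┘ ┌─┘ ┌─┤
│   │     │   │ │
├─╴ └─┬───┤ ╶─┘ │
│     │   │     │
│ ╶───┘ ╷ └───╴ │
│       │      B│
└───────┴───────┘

Checking cell at (1, 3):
Number of passages: 2
Cell type: straight corridor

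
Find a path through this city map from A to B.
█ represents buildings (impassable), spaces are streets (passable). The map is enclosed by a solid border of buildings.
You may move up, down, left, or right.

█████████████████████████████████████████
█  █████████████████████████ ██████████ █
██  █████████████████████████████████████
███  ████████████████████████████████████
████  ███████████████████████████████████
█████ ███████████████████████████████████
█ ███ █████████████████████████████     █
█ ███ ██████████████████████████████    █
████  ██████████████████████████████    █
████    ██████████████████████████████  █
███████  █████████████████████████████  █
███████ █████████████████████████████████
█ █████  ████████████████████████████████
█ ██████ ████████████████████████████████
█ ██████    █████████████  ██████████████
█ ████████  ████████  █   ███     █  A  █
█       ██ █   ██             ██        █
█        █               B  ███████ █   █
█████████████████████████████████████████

Finding the shortest path from A to B:
Movement: cardinal only
Path length: 16 steps
Directions: down → left → left → left → left → up → left → left → left → left → down → left → left → down → left → left

Solution:

█████████████████████████████████████████
█  █████████████████████████ ██████████ █
██  █████████████████████████████████████
███  ████████████████████████████████████
████  ███████████████████████████████████
█████ ███████████████████████████████████
█ ███ █████████████████████████████     █
█ ███ ██████████████████████████████    █
████  ██████████████████████████████    █
████    ██████████████████████████████  █
███████  █████████████████████████████  █
███████ █████████████████████████████████
█ █████  ████████████████████████████████
█ ██████ ████████████████████████████████
█ ██████    █████████████  ██████████████
█ ████████  ████████  █   ███↓←←←↰█  A  █
█       ██ █   ██          ↓←↲██ ↑←←←↲  █
█        █               B←↲███████ █   █
█████████████████████████████████████████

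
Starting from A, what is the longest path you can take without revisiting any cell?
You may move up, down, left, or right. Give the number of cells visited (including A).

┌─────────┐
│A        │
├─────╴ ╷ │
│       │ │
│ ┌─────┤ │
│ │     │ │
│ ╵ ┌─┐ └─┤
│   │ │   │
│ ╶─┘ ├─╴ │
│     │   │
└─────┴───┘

Finding longest simple path using DFS:
Start: (0, 0)
Longest path visits 18 cells
Path: A → right → right → right → down → left → left → left → down → down → right → up → right → right → down → right → down → left

Solution:

┌─────────┐
│A → → ↓  │
├─────╴ ╷ │
│↓ ← ← ↲│ │
│ ┌─────┤ │
│↓│↱ → ↓│ │
│ ╵ ┌─┐ └─┤
│↳ ↑│ │↳ ↓│
│ ╶─┘ ├─╴ │
│     │B ↲│
└─────┴───┘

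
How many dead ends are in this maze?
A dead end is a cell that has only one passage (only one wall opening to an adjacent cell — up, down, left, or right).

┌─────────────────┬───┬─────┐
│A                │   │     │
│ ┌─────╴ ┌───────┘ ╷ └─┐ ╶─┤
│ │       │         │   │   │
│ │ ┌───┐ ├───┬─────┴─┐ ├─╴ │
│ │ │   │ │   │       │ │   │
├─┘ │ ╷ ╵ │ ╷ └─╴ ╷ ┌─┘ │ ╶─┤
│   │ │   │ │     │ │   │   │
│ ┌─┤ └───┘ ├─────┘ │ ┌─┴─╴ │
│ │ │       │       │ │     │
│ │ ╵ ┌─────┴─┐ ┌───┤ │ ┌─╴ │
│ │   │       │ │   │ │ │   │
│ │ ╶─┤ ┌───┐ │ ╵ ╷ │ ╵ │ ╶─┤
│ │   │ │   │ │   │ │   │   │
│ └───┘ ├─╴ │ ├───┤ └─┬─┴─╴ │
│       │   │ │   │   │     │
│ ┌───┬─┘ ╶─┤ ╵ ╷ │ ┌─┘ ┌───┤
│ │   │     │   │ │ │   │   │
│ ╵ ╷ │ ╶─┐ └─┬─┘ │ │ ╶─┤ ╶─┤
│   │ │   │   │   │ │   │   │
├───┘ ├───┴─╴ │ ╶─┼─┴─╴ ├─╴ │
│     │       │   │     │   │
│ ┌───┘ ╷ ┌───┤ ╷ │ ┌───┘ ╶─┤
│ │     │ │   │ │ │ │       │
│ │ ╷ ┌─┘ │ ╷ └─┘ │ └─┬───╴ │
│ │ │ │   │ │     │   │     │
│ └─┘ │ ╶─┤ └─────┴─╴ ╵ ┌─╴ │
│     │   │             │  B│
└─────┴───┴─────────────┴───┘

Checking each cell for number of passages:

Dead ends found at positions:
  (0, 8)
  (0, 11)
  (0, 13)
  (1, 5)
  (2, 0)
  (2, 7)
  (2, 10)
  (4, 1)
  (4, 6)
  (6, 2)
  (6, 4)
  (7, 10)
  (8, 13)
  (9, 4)
  (9, 9)
  (11, 7)
  (11, 10)
  (12, 1)
  (13, 4)
  (13, 12)
Total dead ends: 20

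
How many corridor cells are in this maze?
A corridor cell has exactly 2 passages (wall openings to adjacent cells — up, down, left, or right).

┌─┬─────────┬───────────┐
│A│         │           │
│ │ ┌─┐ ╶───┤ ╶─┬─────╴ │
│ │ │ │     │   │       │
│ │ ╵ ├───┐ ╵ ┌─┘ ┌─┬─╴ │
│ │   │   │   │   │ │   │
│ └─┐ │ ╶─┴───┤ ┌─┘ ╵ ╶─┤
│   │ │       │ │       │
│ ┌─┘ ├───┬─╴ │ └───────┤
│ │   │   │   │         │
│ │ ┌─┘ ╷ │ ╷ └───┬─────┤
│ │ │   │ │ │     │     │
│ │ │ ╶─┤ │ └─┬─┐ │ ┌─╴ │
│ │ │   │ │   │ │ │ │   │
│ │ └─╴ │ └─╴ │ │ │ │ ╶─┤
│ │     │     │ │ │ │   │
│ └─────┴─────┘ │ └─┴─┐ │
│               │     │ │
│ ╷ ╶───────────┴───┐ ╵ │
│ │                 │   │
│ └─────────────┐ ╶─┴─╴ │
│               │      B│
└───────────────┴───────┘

Counting cells with exactly 2 passages:
Total corridor cells: 106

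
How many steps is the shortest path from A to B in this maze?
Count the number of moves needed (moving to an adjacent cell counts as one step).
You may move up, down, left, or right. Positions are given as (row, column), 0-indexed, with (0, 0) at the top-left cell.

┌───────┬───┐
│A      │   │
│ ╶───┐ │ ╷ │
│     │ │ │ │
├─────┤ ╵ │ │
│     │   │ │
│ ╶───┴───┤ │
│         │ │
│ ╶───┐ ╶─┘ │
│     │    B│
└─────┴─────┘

Using BFS to find shortest path:
Start: (0, 0), End: (4, 5)
Path found:
(0,0) → (0,1) → (0,2) → (0,3) → (1,3) → (2,3) → (2,4) → (1,4) → (0,4) → (0,5) → (1,5) → (2,5) → (3,5) → (4,5)
Number of steps: 13

Solution:

┌───────┬───┐
│A → → ↓│↱ ↓│
│ ╶───┐ │ ╷ │
│     │↓│↑│↓│
├─────┤ ╵ │ │
│     │↳ ↑│↓│
│ ╶───┴───┤ │
│         │↓│
│ ╶───┐ ╶─┘ │
│     │    B│
└─────┴─────┘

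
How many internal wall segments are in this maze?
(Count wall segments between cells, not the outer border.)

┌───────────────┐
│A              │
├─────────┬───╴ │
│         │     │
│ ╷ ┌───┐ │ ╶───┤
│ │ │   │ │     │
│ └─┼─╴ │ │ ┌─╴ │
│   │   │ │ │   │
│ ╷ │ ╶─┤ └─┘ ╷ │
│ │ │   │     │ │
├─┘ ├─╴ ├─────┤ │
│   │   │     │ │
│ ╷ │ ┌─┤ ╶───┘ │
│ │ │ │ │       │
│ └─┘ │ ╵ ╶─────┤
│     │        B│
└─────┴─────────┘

Counting internal wall segments:
Total internal walls: 49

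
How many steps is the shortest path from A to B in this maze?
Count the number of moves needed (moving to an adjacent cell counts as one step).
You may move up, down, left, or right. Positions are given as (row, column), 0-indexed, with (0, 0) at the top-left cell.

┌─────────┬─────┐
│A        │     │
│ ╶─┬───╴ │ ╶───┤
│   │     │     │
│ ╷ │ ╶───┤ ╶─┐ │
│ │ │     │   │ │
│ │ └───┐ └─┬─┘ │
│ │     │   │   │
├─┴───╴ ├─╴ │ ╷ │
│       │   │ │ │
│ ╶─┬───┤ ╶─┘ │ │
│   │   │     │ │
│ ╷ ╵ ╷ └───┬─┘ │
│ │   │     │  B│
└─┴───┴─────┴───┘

Using BFS to find shortest path:
Start: (0, 0), End: (6, 7)
Path found:
(0,0) → (0,1) → (0,2) → (0,3) → (0,4) → (1,4) → (1,3) → (1,2) → (2,2) → (2,3) → (2,4) → (3,4) → (3,5) → (4,5) → (4,4) → (5,4) → (5,5) → (5,6) → (4,6) → (3,6) → (3,7) → (4,7) → (5,7) → (6,7)
Number of steps: 23

Solution:

┌─────────┬─────┐
│A → → → ↓│     │
│ ╶─┬───╴ │ ╶───┤
│   │↓ ← ↲│     │
│ ╷ │ ╶───┤ ╶─┐ │
│ │ │↳ → ↓│   │ │
│ │ └───┐ └─┬─┘ │
│ │     │↳ ↓│↱ ↓│
├─┴───╴ ├─╴ │ ╷ │
│       │↓ ↲│↑│↓│
│ ╶─┬───┤ ╶─┘ │ │
│   │   │↳ → ↑│↓│
│ ╷ ╵ ╷ └───┬─┘ │
│ │   │     │  B│
└─┴───┴─────┴───┘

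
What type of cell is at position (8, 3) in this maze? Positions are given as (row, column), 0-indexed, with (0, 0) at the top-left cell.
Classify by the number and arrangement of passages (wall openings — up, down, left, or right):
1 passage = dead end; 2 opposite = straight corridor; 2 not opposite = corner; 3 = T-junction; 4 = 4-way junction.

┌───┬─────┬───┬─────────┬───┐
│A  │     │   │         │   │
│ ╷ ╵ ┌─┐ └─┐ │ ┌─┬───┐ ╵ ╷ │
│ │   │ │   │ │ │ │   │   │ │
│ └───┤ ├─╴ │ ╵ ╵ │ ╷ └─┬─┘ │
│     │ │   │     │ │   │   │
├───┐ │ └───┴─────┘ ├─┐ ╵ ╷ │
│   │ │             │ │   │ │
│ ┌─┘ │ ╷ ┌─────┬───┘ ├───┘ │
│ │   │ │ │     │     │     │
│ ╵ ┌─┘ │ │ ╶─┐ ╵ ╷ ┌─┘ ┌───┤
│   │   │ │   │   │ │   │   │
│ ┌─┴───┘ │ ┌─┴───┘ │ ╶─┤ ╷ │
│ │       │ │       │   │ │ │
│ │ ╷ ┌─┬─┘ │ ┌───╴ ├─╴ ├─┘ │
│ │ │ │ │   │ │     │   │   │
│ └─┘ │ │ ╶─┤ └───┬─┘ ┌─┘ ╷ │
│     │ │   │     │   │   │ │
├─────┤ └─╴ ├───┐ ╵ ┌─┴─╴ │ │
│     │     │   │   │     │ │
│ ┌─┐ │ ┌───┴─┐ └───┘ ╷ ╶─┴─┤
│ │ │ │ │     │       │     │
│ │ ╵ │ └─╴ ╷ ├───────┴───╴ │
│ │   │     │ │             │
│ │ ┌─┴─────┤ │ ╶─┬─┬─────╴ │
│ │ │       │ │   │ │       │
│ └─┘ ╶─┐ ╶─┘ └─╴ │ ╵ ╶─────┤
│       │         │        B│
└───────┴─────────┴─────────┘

Checking cell at (8, 3):
Number of passages: 2
Cell type: straight corridor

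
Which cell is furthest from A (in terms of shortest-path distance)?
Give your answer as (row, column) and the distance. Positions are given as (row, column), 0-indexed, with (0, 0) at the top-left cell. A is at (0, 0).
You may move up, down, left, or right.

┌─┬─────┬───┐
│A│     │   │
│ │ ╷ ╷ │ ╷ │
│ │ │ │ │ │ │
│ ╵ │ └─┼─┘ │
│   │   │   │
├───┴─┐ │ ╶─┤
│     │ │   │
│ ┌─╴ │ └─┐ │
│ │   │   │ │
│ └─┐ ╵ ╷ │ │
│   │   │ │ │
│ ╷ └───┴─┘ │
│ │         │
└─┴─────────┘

Computing BFS distances from A to all cells:
Furthest cell: (1, 4)
Distance: 35 steps

Path from A to the furthest cell:

┌─┬─────┬───┐
│A│↱ ↓  │↓ ↰│
│ │ ╷ ╷ │ ╷ │
│↓│↑│↓│ │B│↑│
│ ╵ │ └─┼─┘ │
│↳ ↑│↳ ↓│↱ ↑│
├───┴─┐ │ ╶─┤
│↓ ← ↰│↓│↑ ↰│
│ ┌─╴ │ └─┐ │
│↓│  ↑│↓  │↑│
│ └─┐ ╵ ╷ │ │
│↳ ↓│↑ ↲│ │↑│
│ ╷ └───┴─┘ │
│ │↳ → → → ↑│
└─┴─────────┘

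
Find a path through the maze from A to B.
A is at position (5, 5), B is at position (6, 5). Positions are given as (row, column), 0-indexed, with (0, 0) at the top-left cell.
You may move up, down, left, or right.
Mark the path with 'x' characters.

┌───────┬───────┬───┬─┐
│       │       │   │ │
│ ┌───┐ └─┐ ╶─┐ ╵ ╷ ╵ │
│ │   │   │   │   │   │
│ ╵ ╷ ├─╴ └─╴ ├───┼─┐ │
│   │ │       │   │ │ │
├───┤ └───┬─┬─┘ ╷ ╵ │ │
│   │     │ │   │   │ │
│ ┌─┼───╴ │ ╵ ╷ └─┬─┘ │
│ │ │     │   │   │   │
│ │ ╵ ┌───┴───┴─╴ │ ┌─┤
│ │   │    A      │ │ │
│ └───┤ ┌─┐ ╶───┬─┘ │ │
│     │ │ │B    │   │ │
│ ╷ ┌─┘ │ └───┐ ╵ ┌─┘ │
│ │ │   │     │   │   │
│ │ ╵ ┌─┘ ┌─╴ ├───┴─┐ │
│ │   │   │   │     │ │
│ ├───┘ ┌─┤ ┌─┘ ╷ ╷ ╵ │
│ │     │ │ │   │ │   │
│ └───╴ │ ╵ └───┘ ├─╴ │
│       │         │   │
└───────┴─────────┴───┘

Finding the shortest path from (5, 5) to (6, 5):
Path length: 1 steps
Directions: down

Solution:

┌───────┬───────┬───┬─┐
│       │       │   │ │
│ ┌───┐ └─┐ ╶─┐ ╵ ╷ ╵ │
│ │   │   │   │   │   │
│ ╵ ╷ ├─╴ └─╴ ├───┼─┐ │
│   │ │       │   │ │ │
├───┤ └───┬─┬─┘ ╷ ╵ │ │
│   │     │ │   │   │ │
│ ┌─┼───╴ │ ╵ ╷ └─┬─┘ │
│ │ │     │   │   │   │
│ │ ╵ ┌───┴───┴─╴ │ ┌─┤
│ │   │    A      │ │ │
│ └───┤ ┌─┐ ╶───┬─┘ │ │
│     │ │ │B    │   │ │
│ ╷ ┌─┘ │ └───┐ ╵ ┌─┘ │
│ │ │   │     │   │   │
│ │ ╵ ┌─┘ ┌─╴ ├───┴─┐ │
│ │   │   │   │     │ │
│ ├───┘ ┌─┤ ┌─┘ ╷ ╷ ╵ │
│ │     │ │ │   │ │   │
│ └───╴ │ ╵ └───┘ ├─╴ │
│       │         │   │
└───────┴─────────┴───┘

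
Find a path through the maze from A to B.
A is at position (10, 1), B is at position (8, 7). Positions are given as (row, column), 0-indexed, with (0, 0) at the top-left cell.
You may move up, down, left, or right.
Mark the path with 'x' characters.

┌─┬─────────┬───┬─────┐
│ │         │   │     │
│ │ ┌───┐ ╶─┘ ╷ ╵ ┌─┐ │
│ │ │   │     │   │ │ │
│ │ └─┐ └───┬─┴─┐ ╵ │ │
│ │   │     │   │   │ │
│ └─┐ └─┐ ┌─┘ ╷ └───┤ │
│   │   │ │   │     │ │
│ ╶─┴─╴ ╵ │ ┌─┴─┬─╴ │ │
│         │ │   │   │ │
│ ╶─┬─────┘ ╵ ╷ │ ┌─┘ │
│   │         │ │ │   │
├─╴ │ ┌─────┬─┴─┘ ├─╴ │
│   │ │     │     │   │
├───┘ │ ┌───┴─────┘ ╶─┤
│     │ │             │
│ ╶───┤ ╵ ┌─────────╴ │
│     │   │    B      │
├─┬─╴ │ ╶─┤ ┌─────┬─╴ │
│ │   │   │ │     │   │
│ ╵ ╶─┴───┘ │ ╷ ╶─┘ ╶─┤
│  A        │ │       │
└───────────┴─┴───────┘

Finding the shortest path from (10, 1) to (8, 7):
Path length: 8 steps
Directions: right → right → right → right → up → up → right → right

Solution:

┌─┬─────────┬───┬─────┐
│ │         │   │     │
│ │ ┌───┐ ╶─┘ ╷ ╵ ┌─┐ │
│ │ │   │     │   │ │ │
│ │ └─┐ └───┬─┴─┐ ╵ │ │
│ │   │     │   │   │ │
│ └─┐ └─┐ ┌─┘ ╷ └───┤ │
│   │   │ │   │     │ │
│ ╶─┴─╴ ╵ │ ┌─┴─┬─╴ │ │
│         │ │   │   │ │
│ ╶─┬─────┘ ╵ ╷ │ ┌─┘ │
│   │         │ │ │   │
├─╴ │ ┌─────┬─┴─┘ ├─╴ │
│   │ │     │     │   │
├───┘ │ ┌───┴─────┘ ╶─┤
│     │ │             │
│ ╶───┤ ╵ ┌─────────╴ │
│     │   │x x B      │
├─┬─╴ │ ╶─┤ ┌─────┬─╴ │
│ │   │   │x│     │   │
│ ╵ ╶─┴───┘ │ ╷ ╶─┘ ╶─┤
│  A x x x x│ │       │
└───────────┴─┴───────┘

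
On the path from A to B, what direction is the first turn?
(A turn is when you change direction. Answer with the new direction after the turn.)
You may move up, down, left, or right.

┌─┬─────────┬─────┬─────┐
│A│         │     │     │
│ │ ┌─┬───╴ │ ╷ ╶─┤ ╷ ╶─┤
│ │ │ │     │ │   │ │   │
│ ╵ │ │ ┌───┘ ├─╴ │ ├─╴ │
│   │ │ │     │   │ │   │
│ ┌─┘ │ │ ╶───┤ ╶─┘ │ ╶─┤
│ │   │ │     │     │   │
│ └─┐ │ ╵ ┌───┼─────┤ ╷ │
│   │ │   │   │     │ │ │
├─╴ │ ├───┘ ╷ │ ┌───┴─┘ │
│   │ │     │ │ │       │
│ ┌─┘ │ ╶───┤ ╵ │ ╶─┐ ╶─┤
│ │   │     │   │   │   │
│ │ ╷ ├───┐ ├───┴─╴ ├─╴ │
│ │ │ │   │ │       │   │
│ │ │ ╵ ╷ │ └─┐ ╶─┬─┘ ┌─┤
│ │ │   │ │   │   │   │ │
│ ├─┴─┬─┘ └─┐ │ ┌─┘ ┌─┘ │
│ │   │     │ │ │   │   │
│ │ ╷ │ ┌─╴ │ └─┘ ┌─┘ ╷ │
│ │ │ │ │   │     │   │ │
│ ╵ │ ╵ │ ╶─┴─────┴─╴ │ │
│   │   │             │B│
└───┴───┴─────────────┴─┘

Directions: down, down, down, down, right, down, left, down, down, down, down, down, down, right, up, up, right, down, down, right, up, up, right, right, down, left, down, right, right, right, right, right, right, up, up, right, down, down
First turn direction: right

Solution:

┌─┬─────────┬─────┬─────┐
│A│         │     │     │
│ │ ┌─┬───╴ │ ╷ ╶─┤ ╷ ╶─┤
│↓│ │ │     │ │   │ │   │
│ ╵ │ │ ┌───┘ ├─╴ │ ├─╴ │
│↓  │ │ │     │   │ │   │
│ ┌─┘ │ │ ╶───┤ ╶─┘ │ ╶─┤
│↓│   │ │     │     │   │
│ └─┐ │ ╵ ┌───┼─────┤ ╷ │
│↳ ↓│ │   │   │     │ │ │
├─╴ │ ├───┘ ╷ │ ┌───┴─┘ │
│↓ ↲│ │     │ │ │       │
│ ┌─┘ │ ╶───┤ ╵ │ ╶─┐ ╶─┤
│↓│   │     │   │   │   │
│ │ ╷ ├───┐ ├───┴─╴ ├─╴ │
│↓│ │ │   │ │       │   │
│ │ │ ╵ ╷ │ └─┐ ╶─┬─┘ ┌─┤
│↓│ │   │ │   │   │   │ │
│ ├─┴─┬─┘ └─┐ │ ┌─┘ ┌─┘ │
│↓│↱ ↓│↱ → ↓│ │ │   │↱ ↓│
│ │ ╷ │ ┌─╴ │ └─┘ ┌─┘ ╷ │
│↓│↑│↓│↑│↓ ↲│     │  ↑│↓│
│ ╵ │ ╵ │ ╶─┴─────┴─╴ │ │
│↳ ↑│↳ ↑│↳ → → → → → ↑│B│
└───┴───┴─────────────┴─┘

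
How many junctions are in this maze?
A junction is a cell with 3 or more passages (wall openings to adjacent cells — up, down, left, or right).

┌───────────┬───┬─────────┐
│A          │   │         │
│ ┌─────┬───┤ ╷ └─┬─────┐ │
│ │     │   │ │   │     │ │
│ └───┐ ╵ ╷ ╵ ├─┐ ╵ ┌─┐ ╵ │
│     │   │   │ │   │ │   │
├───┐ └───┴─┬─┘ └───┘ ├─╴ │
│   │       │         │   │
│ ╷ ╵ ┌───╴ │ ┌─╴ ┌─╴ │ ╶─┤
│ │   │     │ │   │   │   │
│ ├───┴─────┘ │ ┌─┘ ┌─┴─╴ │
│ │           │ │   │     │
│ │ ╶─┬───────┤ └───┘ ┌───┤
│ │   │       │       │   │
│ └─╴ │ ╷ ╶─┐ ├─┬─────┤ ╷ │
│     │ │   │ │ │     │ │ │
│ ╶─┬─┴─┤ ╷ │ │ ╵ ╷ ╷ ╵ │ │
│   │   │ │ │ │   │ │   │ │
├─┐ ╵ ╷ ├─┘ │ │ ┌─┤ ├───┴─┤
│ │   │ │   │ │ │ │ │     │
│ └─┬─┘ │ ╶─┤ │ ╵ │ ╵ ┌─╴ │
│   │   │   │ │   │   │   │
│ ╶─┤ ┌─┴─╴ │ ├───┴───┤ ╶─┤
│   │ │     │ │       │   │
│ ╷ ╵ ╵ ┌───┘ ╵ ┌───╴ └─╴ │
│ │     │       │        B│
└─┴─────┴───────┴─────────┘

Checking each cell for number of passages:

Junctions found (3+ passages):
  (2, 12): 3 passages
  (3, 2): 3 passages
  (3, 7): 3 passages
  (3, 8): 3 passages
  (3, 10): 3 passages
  (6, 4): 3 passages
  (7, 0): 3 passages
  (7, 4): 3 passages
  (7, 9): 3 passages
  (8, 7): 3 passages
  (10, 0): 3 passages
  (11, 0): 3 passages
  (12, 2): 3 passages
  (12, 6): 3 passages
  (12, 10): 3 passages
Total junctions: 15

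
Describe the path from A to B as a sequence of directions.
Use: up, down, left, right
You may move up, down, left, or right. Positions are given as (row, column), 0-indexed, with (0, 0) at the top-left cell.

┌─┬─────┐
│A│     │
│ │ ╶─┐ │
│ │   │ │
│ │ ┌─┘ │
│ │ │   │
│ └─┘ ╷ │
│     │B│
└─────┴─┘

Finding the path and converting it to directions:
Path through cells: (0,0) → (1,0) → (2,0) → (3,0) → (3,1) → (3,2) → (2,2) → (2,3) → (3,3)
Directions: down, down, down, right, right, up, right, down

Solution:

┌─┬─────┐
│A│     │
│ │ ╶─┐ │
│↓│   │ │
│ │ ┌─┘ │
│↓│ │↱ ↓│
│ └─┘ ╷ │
│↳ → ↑│B│
└─────┴─┘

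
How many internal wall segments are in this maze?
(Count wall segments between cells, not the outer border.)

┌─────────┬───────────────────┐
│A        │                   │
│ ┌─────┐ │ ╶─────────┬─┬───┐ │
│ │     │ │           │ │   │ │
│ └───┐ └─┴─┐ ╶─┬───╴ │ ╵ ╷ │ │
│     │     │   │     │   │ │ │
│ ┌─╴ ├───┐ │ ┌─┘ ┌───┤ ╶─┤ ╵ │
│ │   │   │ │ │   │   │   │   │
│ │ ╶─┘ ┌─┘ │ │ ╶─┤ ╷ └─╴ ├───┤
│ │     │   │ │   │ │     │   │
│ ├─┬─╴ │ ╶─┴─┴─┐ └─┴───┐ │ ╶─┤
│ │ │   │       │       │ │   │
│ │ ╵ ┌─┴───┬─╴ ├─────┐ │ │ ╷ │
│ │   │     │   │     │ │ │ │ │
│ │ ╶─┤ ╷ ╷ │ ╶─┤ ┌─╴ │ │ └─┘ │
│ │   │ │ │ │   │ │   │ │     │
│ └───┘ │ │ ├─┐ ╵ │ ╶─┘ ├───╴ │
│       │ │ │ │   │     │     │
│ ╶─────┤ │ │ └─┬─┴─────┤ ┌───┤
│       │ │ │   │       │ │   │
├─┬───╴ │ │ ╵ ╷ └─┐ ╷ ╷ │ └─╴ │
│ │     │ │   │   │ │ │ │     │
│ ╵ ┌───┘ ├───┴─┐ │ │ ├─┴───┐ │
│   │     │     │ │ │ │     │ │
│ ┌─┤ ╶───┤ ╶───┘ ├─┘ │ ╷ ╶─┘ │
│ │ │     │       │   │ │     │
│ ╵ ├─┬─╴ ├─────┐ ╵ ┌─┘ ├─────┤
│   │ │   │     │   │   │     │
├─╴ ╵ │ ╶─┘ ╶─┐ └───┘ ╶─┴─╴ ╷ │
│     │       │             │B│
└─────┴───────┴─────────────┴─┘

Counting internal wall segments:
Total internal walls: 196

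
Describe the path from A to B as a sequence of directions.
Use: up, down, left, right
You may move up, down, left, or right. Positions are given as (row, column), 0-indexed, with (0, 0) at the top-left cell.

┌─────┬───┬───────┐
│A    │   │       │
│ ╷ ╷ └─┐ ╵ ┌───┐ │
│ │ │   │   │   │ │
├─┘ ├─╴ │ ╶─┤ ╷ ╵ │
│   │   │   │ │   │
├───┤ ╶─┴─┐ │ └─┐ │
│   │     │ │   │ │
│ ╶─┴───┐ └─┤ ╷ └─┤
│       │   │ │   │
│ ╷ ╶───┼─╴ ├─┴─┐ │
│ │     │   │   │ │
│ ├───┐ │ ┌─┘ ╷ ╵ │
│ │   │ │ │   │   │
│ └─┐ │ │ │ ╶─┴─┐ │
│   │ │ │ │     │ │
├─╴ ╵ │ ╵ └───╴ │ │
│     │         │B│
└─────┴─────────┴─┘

Finding the path and converting it to directions:
Path through cells: (0,0) → (0,1) → (0,2) → (1,2) → (1,3) → (2,3) → (2,2) → (3,2) → (3,3) → (3,4) → (4,4) → (4,5) → (5,5) → (5,4) → (6,4) → (7,4) → (8,4) → (8,5) → (8,6) → (8,7) → (7,7) → (7,6) → (7,5) → (6,5) → (6,6) → (5,6) → (5,7) → (6,7) → (6,8) → (7,8) → (8,8)
Directions: right, right, down, right, down, left, down, right, right, down, right, down, left, down, down, down, right, right, right, up, left, left, up, right, up, right, down, right, down, down

Solution:

┌─────┬───┬───────┐
│A → ↓│   │       │
│ ╷ ╷ └─┐ ╵ ┌───┐ │
│ │ │↳ ↓│   │   │ │
├─┘ ├─╴ │ ╶─┤ ╷ ╵ │
│   │↓ ↲│   │ │   │
├───┤ ╶─┴─┐ │ └─┐ │
│   │↳ → ↓│ │   │ │
│ ╶─┴───┐ └─┤ ╷ └─┤
│       │↳ ↓│ │   │
│ ╷ ╶───┼─╴ ├─┴─┐ │
│ │     │↓ ↲│↱ ↓│ │
│ ├───┐ │ ┌─┘ ╷ ╵ │
│ │   │ │↓│↱ ↑│↳ ↓│
│ └─┐ │ │ │ ╶─┴─┐ │
│   │ │ │↓│↑ ← ↰│↓│
├─╴ ╵ │ ╵ └───╴ │ │
│     │  ↳ → → ↑│B│
└─────┴─────────┴─┘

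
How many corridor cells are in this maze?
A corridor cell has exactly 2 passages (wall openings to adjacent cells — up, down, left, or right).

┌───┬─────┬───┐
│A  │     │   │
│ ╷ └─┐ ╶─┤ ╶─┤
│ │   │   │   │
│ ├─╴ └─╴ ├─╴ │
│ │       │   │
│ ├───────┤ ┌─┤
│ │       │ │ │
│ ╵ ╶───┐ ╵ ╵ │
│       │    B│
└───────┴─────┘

Counting cells with exactly 2 passages:
Total corridor cells: 25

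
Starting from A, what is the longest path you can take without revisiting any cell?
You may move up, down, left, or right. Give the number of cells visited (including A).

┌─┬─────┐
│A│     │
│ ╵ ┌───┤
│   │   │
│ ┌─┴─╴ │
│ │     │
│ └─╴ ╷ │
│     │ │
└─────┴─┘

Finding longest simple path using DFS:
Start: (0, 0)
Longest path visits 10 cells
Path: A → down → down → down → right → right → up → right → up → left

Solution:

┌─┬─────┐
│A│     │
│ ╵ ┌───┤
│↓  │B ↰│
│ ┌─┴─╴ │
│↓│  ↱ ↑│
│ └─╴ ╷ │
│↳ → ↑│ │
└─────┴─┘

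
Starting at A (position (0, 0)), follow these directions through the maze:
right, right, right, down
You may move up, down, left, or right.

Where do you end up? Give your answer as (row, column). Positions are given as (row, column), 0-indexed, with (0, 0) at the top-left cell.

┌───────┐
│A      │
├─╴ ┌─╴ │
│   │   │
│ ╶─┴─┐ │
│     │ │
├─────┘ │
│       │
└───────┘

Following directions step by step:
Start: (0, 0)
  right: (0, 0) → (0, 1)
  right: (0, 1) → (0, 2)
  right: (0, 2) → (0, 3)
  down: (0, 3) → (1, 3)
Final position: (1, 3)

Path taken:

┌───────┐
│A → → ↓│
├─╴ ┌─╴ │
│   │  B│
│ ╶─┴─┐ │
│     │ │
├─────┘ │
│       │
└───────┘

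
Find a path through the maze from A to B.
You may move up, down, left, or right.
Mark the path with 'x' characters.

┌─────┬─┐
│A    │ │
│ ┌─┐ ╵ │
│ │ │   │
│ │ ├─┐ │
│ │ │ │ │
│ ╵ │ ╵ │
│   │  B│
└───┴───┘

Finding the shortest path through the maze:
Path length: 6 steps
Directions: right → right → down → right → down → down

Solution:

┌─────┬─┐
│A x x│ │
│ ┌─┐ ╵ │
│ │ │x x│
│ │ ├─┐ │
│ │ │ │x│
│ ╵ │ ╵ │
│   │  B│
└───┴───┘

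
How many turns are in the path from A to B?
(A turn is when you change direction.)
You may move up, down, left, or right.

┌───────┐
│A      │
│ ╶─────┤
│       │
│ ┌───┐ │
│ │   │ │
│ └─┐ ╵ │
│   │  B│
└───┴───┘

Directions: down, right, right, right, down, down
Number of turns: 2

Solution:

┌───────┐
│A      │
│ ╶─────┤
│↳ → → ↓│
│ ┌───┐ │
│ │   │↓│
│ └─┐ ╵ │
│   │  B│
└───┴───┘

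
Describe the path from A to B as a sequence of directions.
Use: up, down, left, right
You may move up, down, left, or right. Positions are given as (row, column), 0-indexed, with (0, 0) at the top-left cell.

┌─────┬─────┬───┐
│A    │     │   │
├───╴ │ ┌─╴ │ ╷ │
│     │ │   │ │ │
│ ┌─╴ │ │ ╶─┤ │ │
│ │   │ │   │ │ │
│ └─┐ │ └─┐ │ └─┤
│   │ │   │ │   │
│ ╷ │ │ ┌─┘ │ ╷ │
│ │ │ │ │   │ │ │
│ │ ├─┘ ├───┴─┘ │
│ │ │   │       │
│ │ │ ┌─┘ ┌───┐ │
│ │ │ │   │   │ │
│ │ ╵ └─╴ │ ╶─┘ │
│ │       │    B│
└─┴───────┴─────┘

Finding the path and converting it to directions:
Path through cells: (0,0) → (0,1) → (0,2) → (1,2) → (1,1) → (1,0) → (2,0) → (3,0) → (3,1) → (4,1) → (5,1) → (6,1) → (7,1) → (7,2) → (7,3) → (7,4) → (6,4) → (5,4) → (5,5) → (5,6) → (5,7) → (6,7) → (7,7)
Directions: right, right, down, left, left, down, down, right, down, down, down, down, right, right, right, up, up, right, right, right, down, down

Solution:

┌─────┬─────┬───┐
│A → ↓│     │   │
├───╴ │ ┌─╴ │ ╷ │
│↓ ← ↲│ │   │ │ │
│ ┌─╴ │ │ ╶─┤ │ │
│↓│   │ │   │ │ │
│ └─┐ │ └─┐ │ └─┤
│↳ ↓│ │   │ │   │
│ ╷ │ │ ┌─┘ │ ╷ │
│ │↓│ │ │   │ │ │
│ │ ├─┘ ├───┴─┘ │
│ │↓│   │↱ → → ↓│
│ │ │ ┌─┘ ┌───┐ │
│ │↓│ │  ↑│   │↓│
│ │ ╵ └─╴ │ ╶─┘ │
│ │↳ → → ↑│    B│
└─┴───────┴─────┘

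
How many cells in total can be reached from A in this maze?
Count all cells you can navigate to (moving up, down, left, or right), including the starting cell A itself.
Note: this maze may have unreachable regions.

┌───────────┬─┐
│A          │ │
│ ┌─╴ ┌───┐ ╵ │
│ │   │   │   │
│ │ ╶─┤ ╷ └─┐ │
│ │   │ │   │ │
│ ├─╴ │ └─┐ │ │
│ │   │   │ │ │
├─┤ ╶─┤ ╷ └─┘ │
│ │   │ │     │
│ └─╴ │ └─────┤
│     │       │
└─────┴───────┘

Using BFS/flood-fill to find all reachable cells from A:
Maze size: 6 × 7 = 42 total cells
All cells are reachable — the maze is fully connected.
Reachable cells: 42

Reachable region (· marks reachable cells):

┌───────────┬─┐
│A · · · · ·│·│
│ ┌─╴ ┌───┐ ╵ │
│·│· ·│· ·│· ·│
│ │ ╶─┤ ╷ └─┐ │
│·│· ·│·│· ·│·│
│ ├─╴ │ └─┐ │ │
│·│· ·│· ·│·│·│
├─┤ ╶─┤ ╷ └─┘ │
│·│· ·│·│· · ·│
│ └─╴ │ └─────┤
│· · ·│· · · ·│
└─────┴───────┘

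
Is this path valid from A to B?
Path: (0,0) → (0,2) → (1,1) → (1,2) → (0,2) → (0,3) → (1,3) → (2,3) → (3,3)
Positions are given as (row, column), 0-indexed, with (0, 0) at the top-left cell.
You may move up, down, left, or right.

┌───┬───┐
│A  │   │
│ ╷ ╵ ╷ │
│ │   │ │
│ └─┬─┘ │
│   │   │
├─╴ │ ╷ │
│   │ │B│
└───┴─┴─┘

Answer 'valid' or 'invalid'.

Checking path validity:
Result: Invalid move at step 1: cannot move from (0, 0) to (0, 2).

invalid

Correct solution:

┌───┬───┐
│A ↓│↱ ↓│
│ ╷ ╵ ╷ │
│ │↳ ↑│↓│
│ └─┬─┘ │
│   │  ↓│
├─╴ │ ╷ │
│   │ │B│
└───┴─┴─┘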